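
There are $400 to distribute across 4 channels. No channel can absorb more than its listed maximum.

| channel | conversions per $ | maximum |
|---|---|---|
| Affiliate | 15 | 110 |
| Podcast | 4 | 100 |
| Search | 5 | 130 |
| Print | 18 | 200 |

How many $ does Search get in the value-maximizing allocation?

90

Order the channels by conversions per $: Print 18 > Affiliate 15 > Search 5 > Podcast 4.
Give Print 200 to hit its cap of 200 ; 200 left.
Give Affiliate 110 to hit its cap of 110 ; 90 left.
Search has room for 130 but only 90 remain, so it gets 90.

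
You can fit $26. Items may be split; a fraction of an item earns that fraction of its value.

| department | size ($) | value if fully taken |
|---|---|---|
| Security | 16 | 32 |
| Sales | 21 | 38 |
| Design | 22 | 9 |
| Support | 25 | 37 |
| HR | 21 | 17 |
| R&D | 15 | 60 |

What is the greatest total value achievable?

Best value per unit of size first: R&D 60/15≈4, Security 32/16≈2, Sales 38/21≈1.81, Support 37/25≈1.48, HR 17/21≈0.81, Design 9/22≈0.409.
R&D: take in full, 15 $ for value 60 → 11 left.
Fill the last 11 $ with part of Security: 11/16 of it earns 22.
Total value = 82.

82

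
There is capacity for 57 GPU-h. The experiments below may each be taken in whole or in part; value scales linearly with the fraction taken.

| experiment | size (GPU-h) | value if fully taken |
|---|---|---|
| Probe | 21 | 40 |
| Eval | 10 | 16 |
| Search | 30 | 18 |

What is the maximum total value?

Best value per unit of size first: Probe 40/21≈1.9, Eval 16/10≈1.6, Search 18/30≈0.6.
All 21 GPU-h of Probe fit (value 40) — 36 remain.
Eval: take in full, 10 GPU-h for value 16 — 26 left.
Only 26 GPU-h remain; take 26/30 of Search for value 18×26/30 = 15.6.
Total value = 71.6.

71.6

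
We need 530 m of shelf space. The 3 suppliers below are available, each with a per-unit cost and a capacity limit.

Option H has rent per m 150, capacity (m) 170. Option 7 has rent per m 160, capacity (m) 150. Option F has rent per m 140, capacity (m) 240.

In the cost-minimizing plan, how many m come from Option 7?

120

Fill from the cheapest supplier first.
Option F (140): use full 240 ; 290 m to go.
Option H at 150: take all 170 m ; 120 still needed.
Take 120 from Option 7 at 160 to finish.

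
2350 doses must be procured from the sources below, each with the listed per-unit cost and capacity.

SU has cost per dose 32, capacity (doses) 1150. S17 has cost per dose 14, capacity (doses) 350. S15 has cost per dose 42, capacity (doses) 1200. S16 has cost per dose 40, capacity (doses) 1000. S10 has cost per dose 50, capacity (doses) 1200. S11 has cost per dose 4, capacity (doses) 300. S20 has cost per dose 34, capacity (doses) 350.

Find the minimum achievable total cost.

Use sources in increasing cost order.
S11 (4): use full 300 — 2050 doses to go.
S17 (14): use full 350 — 1700 doses to go.
Take 1150 from SU at 32 — need 550 more.
S20 at 34: take all 350 doses — 200 still needed.
S16 (40): take the remaining 200 — done.
S15, S10: unused.
Cost = 300×4 + 350×14 + 1150×32 + 350×34 + 200×40 = 62800.

62800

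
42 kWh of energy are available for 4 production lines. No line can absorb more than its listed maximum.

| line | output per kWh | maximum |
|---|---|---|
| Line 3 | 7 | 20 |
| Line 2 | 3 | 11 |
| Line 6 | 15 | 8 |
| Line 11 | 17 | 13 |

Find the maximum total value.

Highest output per kWh first: Line 11 17 > Line 6 15 > Line 3 7 > Line 2 3.
Line 11: +13 to 13 (cap) ; 29 left.
Give Line 6 8 to hit its cap of 8 ; 21 left.
Line 3 takes 20 to reach its cap of 20 ; 1 left.
Only 1 left; Line 2 takes them to reach 1.
Total = 7×20 + 3×1 + 15×8 + 17×13 = 484.

484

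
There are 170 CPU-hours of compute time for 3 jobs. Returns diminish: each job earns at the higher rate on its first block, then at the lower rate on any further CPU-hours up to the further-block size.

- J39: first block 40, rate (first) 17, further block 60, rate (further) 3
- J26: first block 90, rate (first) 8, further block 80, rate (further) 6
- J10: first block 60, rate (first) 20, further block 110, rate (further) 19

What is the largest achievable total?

3290

Treat each block as its own option and order by rate: J10/tier1 20 > J10/tier2 19 > J39/tier1 17 > J26/tier1 8 > J26/tier2 6 > J39/tier2 3.
Fill J10 tier1 block (60 at 20) → 110 left.
Fill J10 tier2 block (110 at 19) → 0 left.
Total = 20×60 + 19×110 = 3290.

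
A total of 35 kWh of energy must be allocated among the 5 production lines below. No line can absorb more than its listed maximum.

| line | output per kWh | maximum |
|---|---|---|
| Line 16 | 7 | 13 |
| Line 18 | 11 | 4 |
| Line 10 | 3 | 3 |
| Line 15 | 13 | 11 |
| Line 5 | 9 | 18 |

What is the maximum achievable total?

Order the production lines by output per kWh: Line 15 13 > Line 18 11 > Line 5 9 > Line 16 7 > Line 10 3.
Line 15 takes 11 to reach its cap of 11 → 24 left.
Line 18 takes 4 to reach its cap of 4 → 20 left.
Give Line 5 18 to hit its cap of 18 → 2 left.
Line 16: +2 (room for 13) → 2. Pool exhausted.
Total = 7×2 + 11×4 + 13×11 + 9×18 = 363.

363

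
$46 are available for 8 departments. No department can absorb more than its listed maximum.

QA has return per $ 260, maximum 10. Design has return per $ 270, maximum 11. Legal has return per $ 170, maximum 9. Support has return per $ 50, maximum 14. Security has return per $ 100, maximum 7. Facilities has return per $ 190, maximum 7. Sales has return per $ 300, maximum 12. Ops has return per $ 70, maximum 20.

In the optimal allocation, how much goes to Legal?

6

Order the departments by return per $: Sales 300 > Design 270 > QA 260 > Facilities 190 > Legal 170 > Security 100 > Ops 70 > Support 50.
Give Sales 12 to hit its cap of 12 → 34 left.
Design takes 11 to reach its cap of 11 → 23 left.
Give QA 10 to hit its cap of 10 → 13 left.
Give Facilities 7 to hit its cap of 7 → 6 left.
Legal has room for 9 but only 6 remain, so it gets 6.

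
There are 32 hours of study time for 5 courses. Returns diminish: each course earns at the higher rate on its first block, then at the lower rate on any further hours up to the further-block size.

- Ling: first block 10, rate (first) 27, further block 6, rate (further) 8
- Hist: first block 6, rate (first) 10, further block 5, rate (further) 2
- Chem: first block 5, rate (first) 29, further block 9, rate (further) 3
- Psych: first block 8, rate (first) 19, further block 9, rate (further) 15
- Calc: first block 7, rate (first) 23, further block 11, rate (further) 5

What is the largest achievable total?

758

Treat each block as its own option and order by rate: Chem/first 29 > Ling/first 27 > Calc/first 23 > Psych/first 19 > Psych/second 15 > Hist/first 10 > Ling/second 8 > Calc/second 5 > Chem/second 3 > Hist/second 2.
Chem/first (29): +5 — 27 left.
Ling/first (27): +10 — 17 left.
Fill Calc first block (7 at 23) — 10 left.
Psych first at 19: fill all 8 — 2 left.
Psych/second: +2 of 9 at 15; pool empty.
Total = 29×5 + 27×10 + 23×7 + 19×8 + 15×2 = 758.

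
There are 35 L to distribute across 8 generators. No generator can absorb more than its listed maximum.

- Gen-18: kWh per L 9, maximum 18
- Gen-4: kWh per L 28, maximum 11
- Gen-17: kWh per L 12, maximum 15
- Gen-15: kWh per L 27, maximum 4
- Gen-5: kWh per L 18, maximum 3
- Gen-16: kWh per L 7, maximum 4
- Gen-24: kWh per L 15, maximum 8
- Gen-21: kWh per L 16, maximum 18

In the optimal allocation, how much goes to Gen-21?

17

Highest kWh per L first: Gen-4 28 > Gen-15 27 > Gen-5 18 > Gen-21 16 > Gen-24 15 > Gen-17 12 > Gen-18 9 > Gen-16 7.
Give Gen-4 11 to hit its cap of 11 ; 24 left.
Give Gen-15 4 to hit its cap of 4 ; 20 left.
Gen-5: +3 to 3 (cap) ; 17 left.
Only 17 left; Gen-21 takes them to reach 17.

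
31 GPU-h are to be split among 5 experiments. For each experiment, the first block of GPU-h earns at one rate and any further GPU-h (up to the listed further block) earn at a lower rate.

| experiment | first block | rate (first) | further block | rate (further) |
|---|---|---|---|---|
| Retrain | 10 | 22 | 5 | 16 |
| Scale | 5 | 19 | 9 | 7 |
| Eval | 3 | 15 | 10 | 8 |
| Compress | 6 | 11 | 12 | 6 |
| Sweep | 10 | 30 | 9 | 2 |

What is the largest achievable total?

710

Treat each block as its own option and order by rate: Sweep/tier1 30 > Retrain/tier1 22 > Scale/tier1 19 > Retrain/tier2 16 > Eval/tier1 15 > Compress/tier1 11 > Eval/tier2 8 > Scale/tier2 7 > Compress/tier2 6 > Sweep/tier2 2.
Sweep/tier1 (30): +10 ; 21 left.
Retrain/tier1 (22): +10 ; 11 left.
Fill Scale tier1 block (5 at 19) ; 6 left.
Fill Retrain tier2 block (5 at 16) ; 1 left.
Eval/tier1: +1 of 3 at 15; pool empty.
Total = 30×10 + 22×10 + 19×5 + 16×5 + 15×1 = 710.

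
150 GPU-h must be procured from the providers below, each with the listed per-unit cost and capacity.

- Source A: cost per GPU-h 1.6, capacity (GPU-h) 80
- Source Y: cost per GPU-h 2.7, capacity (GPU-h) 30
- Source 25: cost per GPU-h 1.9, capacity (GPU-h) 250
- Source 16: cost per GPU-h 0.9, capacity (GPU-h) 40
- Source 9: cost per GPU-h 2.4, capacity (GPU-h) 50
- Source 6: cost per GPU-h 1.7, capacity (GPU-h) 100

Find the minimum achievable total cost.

Use providers in increasing cost order.
Source 16 at 0.9: take all 40 GPU-h → 110 still needed.
Source A (1.6): use full 80 → 30 GPU-h to go.
Source 6 at 1.7: take 30 of its 100 → requirement met.
Source 25, Source 9, Source Y: unused.
Cost = 40×0.9 + 80×1.6 + 30×1.7 = 215.

215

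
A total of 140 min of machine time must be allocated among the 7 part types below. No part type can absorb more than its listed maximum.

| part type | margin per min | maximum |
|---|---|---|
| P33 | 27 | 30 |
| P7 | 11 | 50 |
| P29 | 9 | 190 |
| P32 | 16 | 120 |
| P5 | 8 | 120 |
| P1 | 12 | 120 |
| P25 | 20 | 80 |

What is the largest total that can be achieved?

2890

Order the part types by margin per min: P33 27 > P25 20 > P32 16 > P1 12 > P7 11 > P29 9 > P5 8.
P33: +30 to 30 (cap) — 110 left.
P25 takes 80 to reach its cap of 80 — 30 left.
Only 30 left; P32 takes them to reach 30.
Total = 27×30 + 16×30 + 20×80 = 2890.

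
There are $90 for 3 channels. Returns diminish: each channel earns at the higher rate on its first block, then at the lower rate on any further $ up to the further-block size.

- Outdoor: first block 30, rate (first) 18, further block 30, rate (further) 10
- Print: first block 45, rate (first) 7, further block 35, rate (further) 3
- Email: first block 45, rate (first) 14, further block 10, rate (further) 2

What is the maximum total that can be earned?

1320

Treat each block as its own option and order by rate: Outdoor/T1 18 > Email/T1 14 > Outdoor/T2 10 > Print/T1 7 > Print/T2 3 > Email/T2 2.
Outdoor/T1 (18): +30 — 60 left.
Fill Email T1 block (45 at 14) — 15 left.
Outdoor/T2: +15 of 30 at 10; pool empty.
Total = 18×30 + 14×45 + 10×15 = 1320.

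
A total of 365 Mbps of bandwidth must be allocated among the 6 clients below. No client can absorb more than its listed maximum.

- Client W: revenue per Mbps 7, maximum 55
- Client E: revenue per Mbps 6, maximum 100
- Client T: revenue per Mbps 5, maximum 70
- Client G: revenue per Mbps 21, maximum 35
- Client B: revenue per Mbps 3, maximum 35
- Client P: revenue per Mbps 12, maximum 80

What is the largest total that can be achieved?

3105

Order the clients by revenue per Mbps: Client G 21 > Client P 12 > Client W 7 > Client E 6 > Client T 5 > Client B 3.
Give Client G 35 to hit its cap of 35 ; 330 left.
Client P: +80 to 80 (cap) ; 250 left.
Client W takes 55 to reach its cap of 55 ; 195 left.
Give Client E 100 to hit its cap of 100 ; 95 left.
Client T: +70 to 70 (cap) ; 25 left.
Only 25 left; Client B takes them to reach 25.
Total = 7×55 + 6×100 + 5×70 + 21×35 + 3×25 + 12×80 = 3105.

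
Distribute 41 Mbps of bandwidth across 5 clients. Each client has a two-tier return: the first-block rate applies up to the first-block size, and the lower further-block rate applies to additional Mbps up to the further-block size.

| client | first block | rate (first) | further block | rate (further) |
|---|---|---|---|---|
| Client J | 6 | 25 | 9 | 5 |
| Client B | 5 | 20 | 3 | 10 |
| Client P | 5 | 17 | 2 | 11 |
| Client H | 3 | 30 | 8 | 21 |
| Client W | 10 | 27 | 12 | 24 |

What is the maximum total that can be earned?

Rank every tier by rate: Client H/first 30 > Client W/first 27 > Client J/first 25 > Client W/second 24 > Client H/second 21 > Client B/first 20 > Client P/first 17 > Client P/second 11 > Client B/second 10 > Client J/second 5.
Client H/first (30): +3 — 38 left.
Fill Client W first block (10 at 27) — 28 left.
Client J/first (25): +6 — 22 left.
Client W/second (24): +12 — 10 left.
Fill Client H second block (8 at 21) — 2 left.
2 remain; put them into Client B first at 20.
Total = 30×3 + 27×10 + 25×6 + 24×12 + 21×8 + 20×2 = 1006.

1006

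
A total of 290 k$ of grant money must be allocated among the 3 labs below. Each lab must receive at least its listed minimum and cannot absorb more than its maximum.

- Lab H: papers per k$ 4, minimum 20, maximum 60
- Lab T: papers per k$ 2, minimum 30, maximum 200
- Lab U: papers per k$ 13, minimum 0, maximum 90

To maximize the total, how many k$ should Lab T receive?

140

Meeting every minimum uses 20+30+0 = 50 k$, leaving 240.
Rank by papers per k$: Lab U 13 > Lab H 4 > Lab T 2.
Give Lab U 90 more to hit its cap of 90 — 150 left.
Lab H: +40 to 60 (cap) — 110 left.
Lab T: +110 (room for 170) → 140. Pool exhausted.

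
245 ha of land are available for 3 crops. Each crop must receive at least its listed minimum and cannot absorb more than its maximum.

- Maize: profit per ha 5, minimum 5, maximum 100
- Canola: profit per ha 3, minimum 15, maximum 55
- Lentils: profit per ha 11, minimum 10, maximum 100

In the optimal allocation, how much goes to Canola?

Meeting every minimum uses 5+15+10 = 30 ha, leaving 215.
Rank by profit per ha: Lentils 11 > Maize 5 > Canola 3.
Lentils takes 90 more to reach its cap of 100 → 125 left.
Maize takes 95 more to reach its cap of 100 → 30 left.
Canola has room for 40 more but only 30 remain, so it gets 45.

45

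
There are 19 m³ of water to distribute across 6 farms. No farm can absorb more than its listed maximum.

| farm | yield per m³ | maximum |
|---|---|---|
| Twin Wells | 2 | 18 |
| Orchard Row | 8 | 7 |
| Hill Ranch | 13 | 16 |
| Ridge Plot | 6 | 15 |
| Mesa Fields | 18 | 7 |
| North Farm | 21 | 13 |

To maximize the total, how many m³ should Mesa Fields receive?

6

Highest yield per m³ first: North Farm 21 > Mesa Fields 18 > Hill Ranch 13 > Orchard Row 8 > Ridge Plot 6 > Twin Wells 2.
North Farm: +13 to 13 (cap) ; 6 left.
Only 6 left; Mesa Fields takes them to reach 6.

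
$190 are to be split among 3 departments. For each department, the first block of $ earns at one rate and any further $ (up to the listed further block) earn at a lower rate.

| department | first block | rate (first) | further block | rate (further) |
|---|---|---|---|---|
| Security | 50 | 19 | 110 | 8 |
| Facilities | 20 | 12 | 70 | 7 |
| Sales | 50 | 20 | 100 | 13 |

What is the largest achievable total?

Order all 6 blocks by rate: Sales/T1 20 > Security/T1 19 > Sales/T2 13 > Facilities/T1 12 > Security/T2 8 > Facilities/T2 7.
Sales T1 at 20: fill all 50 ; 140 left.
Security/T1 (19): +50 ; 90 left.
90 remain; put them into Sales T2 at 13.
Total = 20×50 + 19×50 + 13×90 = 3120.

3120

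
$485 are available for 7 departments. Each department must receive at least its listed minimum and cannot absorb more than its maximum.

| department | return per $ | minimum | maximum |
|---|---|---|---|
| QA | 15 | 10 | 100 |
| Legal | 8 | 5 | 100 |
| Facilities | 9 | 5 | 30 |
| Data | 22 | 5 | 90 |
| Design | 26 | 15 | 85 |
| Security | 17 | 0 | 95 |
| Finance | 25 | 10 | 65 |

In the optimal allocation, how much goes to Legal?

20

Meeting every minimum uses 10+5+5+5+15+0+10 = 50 $, leaving 435.
Rank by return per $: Design 26 > Finance 25 > Data 22 > Security 17 > QA 15 > Facilities 9 > Legal 8.
Give Design 70 more to hit its cap of 85 — 365 left.
Finance takes 55 more to reach its cap of 65 — 310 left.
Data: +85 to 90 (cap) — 225 left.
Give Security 95 more to hit its cap of 95 — 130 left.
Give QA 90 more to hit its cap of 100 — 40 left.
Give Facilities 25 more to hit its cap of 30 — 15 left.
Legal: +15 (room for 95) → 20. Pool exhausted.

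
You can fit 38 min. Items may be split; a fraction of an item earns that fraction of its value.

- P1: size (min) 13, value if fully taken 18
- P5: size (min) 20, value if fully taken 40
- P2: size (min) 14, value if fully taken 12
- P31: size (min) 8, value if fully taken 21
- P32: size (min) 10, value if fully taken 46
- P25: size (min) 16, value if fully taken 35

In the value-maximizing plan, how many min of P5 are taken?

Sort by value density: P32 46/10≈4.6, P31 21/8≈2.62, P25 35/16≈2.19, P5 40/20≈2, P1 18/13≈1.38, P2 12/14≈0.857.
P32: take in full, 10 min for value 46 ; 28 left.
All 8 min of P31 fit (value 21) ; 20 remain.
All 16 min of P25 fit (value 35) ; 4 remain.
Only 4 min remain; take 4/20 of P5 for value 40×4/20 = 8.

4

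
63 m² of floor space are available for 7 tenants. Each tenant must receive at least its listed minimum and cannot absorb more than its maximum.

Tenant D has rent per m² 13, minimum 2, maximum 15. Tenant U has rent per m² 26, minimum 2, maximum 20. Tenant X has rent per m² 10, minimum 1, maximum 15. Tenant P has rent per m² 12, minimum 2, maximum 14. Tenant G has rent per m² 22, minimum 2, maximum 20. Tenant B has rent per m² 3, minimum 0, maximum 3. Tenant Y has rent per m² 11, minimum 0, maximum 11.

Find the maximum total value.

1249

Meeting every minimum uses 2+2+1+2+2+0+0 = 9 m², leaving 54.
Rank by rent per m²: Tenant U 26 > Tenant G 22 > Tenant D 13 > Tenant P 12 > Tenant Y 11 > Tenant X 10 > Tenant B 3.
Tenant U takes 18 more to reach its cap of 20 → 36 left.
Tenant G: +18 to 20 (cap) → 18 left.
Tenant D: +13 to 15 (cap) → 5 left.
Only 5 left; Tenant P takes them to reach 7.
Total = 13×15 + 26×20 + 10×1 + 12×7 + 22×20 = 1249.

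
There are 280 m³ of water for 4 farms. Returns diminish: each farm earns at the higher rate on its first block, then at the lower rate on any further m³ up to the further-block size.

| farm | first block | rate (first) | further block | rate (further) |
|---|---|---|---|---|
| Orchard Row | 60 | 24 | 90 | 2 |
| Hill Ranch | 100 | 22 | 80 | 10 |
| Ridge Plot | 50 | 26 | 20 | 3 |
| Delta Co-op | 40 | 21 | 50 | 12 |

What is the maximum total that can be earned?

Rank every tier by rate: Ridge Plot/T1 26 > Orchard Row/T1 24 > Hill Ranch/T1 22 > Delta Co-op/T1 21 > Delta Co-op/T2 12 > Hill Ranch/T2 10 > Ridge Plot/T2 3 > Orchard Row/T2 2.
Ridge Plot/T1 (26): +50 → 230 left.
Orchard Row T1 at 24: fill all 60 → 170 left.
Hill Ranch T1 at 22: fill all 100 → 70 left.
Delta Co-op T1 at 21: fill all 40 → 30 left.
Delta Co-op/T2: +30 of 50 at 12; pool empty.
Total = 26×50 + 24×60 + 22×100 + 21×40 + 12×30 = 6140.

6140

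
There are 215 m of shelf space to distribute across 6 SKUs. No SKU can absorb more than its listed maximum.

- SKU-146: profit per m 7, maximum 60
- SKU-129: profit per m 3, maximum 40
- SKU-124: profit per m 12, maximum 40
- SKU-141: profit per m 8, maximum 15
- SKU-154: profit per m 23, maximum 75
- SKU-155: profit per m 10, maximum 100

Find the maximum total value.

Highest profit per m first: SKU-154 23 > SKU-124 12 > SKU-155 10 > SKU-141 8 > SKU-146 7 > SKU-129 3.
SKU-154 takes 75 to reach its cap of 75 ; 140 left.
SKU-124: +40 to 40 (cap) ; 100 left.
SKU-155 takes 100 to reach its cap of 100 ; 0 left.
Total = 12×40 + 23×75 + 10×100 = 3205.

3205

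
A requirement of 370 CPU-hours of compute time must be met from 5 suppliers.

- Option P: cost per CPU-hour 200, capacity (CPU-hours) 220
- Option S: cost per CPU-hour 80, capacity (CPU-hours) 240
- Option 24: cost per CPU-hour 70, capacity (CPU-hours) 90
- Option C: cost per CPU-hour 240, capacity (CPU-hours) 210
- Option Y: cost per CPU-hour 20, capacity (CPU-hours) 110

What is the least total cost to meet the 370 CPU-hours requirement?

22100

Fill from the cheapest supplier first.
Option Y at 20: take all 110 CPU-hours → 260 still needed.
Option 24 at 70: take all 90 CPU-hours → 170 still needed.
Option S (80): take the remaining 170 → done.
Option P, Option C: unused.
Cost = 110×20 + 90×70 + 170×80 = 22100.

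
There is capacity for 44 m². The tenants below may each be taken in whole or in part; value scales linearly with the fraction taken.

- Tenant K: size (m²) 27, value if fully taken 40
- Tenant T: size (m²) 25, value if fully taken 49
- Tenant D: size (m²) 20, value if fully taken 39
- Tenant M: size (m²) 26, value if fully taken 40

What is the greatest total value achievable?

Best value per unit of size first: Tenant T 49/25≈1.96, Tenant D 39/20≈1.95, Tenant M 40/26≈1.54, Tenant K 40/27≈1.48.
Take all of Tenant T (25 m², value 49) ; 19 m² left.
19 m² left: a 19/20 share of Tenant D gives 39×19/20 = 37.05.
Total value = 86.05.

86.05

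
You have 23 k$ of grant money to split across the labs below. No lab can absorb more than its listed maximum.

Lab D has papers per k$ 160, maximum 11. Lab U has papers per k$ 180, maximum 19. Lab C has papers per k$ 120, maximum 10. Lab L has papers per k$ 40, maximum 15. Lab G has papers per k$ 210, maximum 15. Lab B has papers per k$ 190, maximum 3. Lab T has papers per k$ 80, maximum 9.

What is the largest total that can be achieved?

Highest papers per k$ first: Lab G 210 > Lab B 190 > Lab U 180 > Lab D 160 > Lab C 120 > Lab T 80 > Lab L 40.
Give Lab G 15 to hit its cap of 15 → 8 left.
Lab B takes 3 to reach its cap of 3 → 5 left.
Only 5 left; Lab U takes them to reach 5.
Total = 180×5 + 210×15 + 190×3 = 4620.

4620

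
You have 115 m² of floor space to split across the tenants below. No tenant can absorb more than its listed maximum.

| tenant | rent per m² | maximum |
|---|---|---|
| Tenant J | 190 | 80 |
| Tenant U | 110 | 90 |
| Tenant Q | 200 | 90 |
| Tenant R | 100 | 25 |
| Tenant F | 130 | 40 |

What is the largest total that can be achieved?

Order the tenants by rent per m²: Tenant Q 200 > Tenant J 190 > Tenant F 130 > Tenant U 110 > Tenant R 100.
Tenant Q: +90 to 90 (cap) — 25 left.
Tenant J has room for 80 but only 25 remain, so it gets 25.
Total = 190×25 + 200×90 = 22750.

22750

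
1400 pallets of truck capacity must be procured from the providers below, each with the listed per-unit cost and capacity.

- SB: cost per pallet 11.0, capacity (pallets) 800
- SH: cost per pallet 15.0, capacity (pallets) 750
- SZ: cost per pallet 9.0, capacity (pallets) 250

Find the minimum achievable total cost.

Cheapest first:
SZ at 9.0: take all 250 pallets → 1150 still needed.
SB (11.0): use full 800 → 350 pallets to go.
SH (15.0): take the remaining 350 → done.
Cost = 250×9.0 + 800×11.0 + 350×15.0 = 16300.

16300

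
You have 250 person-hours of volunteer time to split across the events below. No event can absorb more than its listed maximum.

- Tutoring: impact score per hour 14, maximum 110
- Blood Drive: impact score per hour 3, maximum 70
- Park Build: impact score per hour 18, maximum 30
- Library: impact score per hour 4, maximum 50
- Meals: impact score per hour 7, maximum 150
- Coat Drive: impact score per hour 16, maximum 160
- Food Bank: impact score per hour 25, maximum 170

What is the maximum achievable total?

5590

Highest impact score per hour first: Food Bank 25 > Park Build 18 > Coat Drive 16 > Tutoring 14 > Meals 7 > Library 4 > Blood Drive 3.
Give Food Bank 170 to hit its cap of 170 → 80 left.
Park Build: +30 to 30 (cap) → 50 left.
Coat Drive: +50 (room for 160) → 50. Pool exhausted.
Total = 18×30 + 16×50 + 25×170 = 5590.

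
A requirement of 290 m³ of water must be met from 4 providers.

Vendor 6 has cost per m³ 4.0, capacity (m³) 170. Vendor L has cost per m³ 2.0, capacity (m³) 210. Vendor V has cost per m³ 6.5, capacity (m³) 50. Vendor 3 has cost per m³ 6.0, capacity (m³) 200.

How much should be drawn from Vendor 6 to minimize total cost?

Use providers in increasing cost order.
Take 210 from Vendor L at 2.0 ; need 80 more.
Take 80 from Vendor 6 at 4.0 to finish.
Vendor 3, Vendor V: unused.

80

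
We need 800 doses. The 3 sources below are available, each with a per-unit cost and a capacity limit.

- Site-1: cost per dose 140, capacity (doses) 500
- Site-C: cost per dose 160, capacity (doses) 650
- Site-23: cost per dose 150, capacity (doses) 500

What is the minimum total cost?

Fill from the cheapest source first.
Site-1 (140): use full 500 → 300 doses to go.
Take 300 from Site-23 at 150 to finish.
Site-C: unused.
Cost = 500×140 + 300×150 = 115000.

115000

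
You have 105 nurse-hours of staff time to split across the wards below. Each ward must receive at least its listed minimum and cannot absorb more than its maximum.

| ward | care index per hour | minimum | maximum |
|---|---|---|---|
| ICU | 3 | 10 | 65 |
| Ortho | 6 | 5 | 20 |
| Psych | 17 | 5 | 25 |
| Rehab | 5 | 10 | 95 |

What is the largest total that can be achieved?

Meeting every minimum uses 10+5+5+10 = 30 nurse-hours, leaving 75.
Rank by care index per hour: Psych 17 > Ortho 6 > Rehab 5 > ICU 3.
Psych: +20 to 25 (cap) ; 55 left.
Ortho takes 15 more to reach its cap of 20 ; 40 left.
Rehab: +40 (room for 85) → 50. Pool exhausted.
Total = 3×10 + 6×20 + 17×25 + 5×50 = 825.

825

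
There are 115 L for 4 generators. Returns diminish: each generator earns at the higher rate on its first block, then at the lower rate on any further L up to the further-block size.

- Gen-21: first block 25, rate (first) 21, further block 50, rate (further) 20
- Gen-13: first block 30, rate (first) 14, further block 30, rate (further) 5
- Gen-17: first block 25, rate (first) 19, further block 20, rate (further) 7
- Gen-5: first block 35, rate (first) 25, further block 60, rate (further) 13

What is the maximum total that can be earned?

Rank every tier by rate: Gen-5/first 25 > Gen-21/first 21 > Gen-21/second 20 > Gen-17/first 19 > Gen-13/first 14 > Gen-5/second 13 > Gen-17/second 7 > Gen-13/second 5.
Gen-5 first at 25: fill all 35 — 80 left.
Fill Gen-21 first block (25 at 21) — 55 left.
Fill Gen-21 second block (50 at 20) — 5 left.
5 remain; put them into Gen-17 first at 19.
Total = 25×35 + 21×25 + 20×50 + 19×5 = 2495.

2495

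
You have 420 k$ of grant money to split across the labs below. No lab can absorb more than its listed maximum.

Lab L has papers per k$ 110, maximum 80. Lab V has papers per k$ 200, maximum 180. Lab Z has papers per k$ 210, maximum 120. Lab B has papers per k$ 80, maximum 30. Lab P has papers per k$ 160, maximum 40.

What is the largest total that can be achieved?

Rank by papers per k$: Lab Z 210 > Lab V 200 > Lab P 160 > Lab L 110 > Lab B 80.
Lab Z: +120 to 120 (cap) — 300 left.
Lab V: +180 to 180 (cap) — 120 left.
Give Lab P 40 to hit its cap of 40 — 80 left.
Lab L takes 80 to reach its cap of 80 — 0 left.
Total = 110×80 + 200×180 + 210×120 + 160×40 = 76400.

76400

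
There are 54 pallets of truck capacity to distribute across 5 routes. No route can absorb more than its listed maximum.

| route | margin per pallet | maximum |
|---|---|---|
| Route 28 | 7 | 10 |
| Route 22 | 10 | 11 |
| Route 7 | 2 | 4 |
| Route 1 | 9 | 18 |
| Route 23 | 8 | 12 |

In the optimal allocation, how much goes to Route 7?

Order the routes by margin per pallet: Route 22 10 > Route 1 9 > Route 23 8 > Route 28 7 > Route 7 2.
Give Route 22 11 to hit its cap of 11 ; 43 left.
Give Route 1 18 to hit its cap of 18 ; 25 left.
Route 23: +12 to 12 (cap) ; 13 left.
Route 28 takes 10 to reach its cap of 10 ; 3 left.
Route 7: +3 (room for 4) → 3. Pool exhausted.

3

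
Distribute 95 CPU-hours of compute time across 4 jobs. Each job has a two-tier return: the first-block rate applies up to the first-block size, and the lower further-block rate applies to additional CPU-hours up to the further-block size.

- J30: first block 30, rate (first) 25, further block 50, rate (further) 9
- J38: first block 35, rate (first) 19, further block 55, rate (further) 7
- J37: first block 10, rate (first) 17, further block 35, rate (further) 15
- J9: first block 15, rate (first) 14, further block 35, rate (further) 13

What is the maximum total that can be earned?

1885

Order all 8 blocks by rate: J30/tier1 25 > J38/tier1 19 > J37/tier1 17 > J37/tier2 15 > J9/tier1 14 > J9/tier2 13 > J30/tier2 9 > J38/tier2 7.
J30 tier1 at 25: fill all 30 ; 65 left.
J38/tier1 (19): +35 ; 30 left.
J37 tier1 at 17: fill all 10 ; 20 left.
20 remain; put them into J37 tier2 at 15.
Total = 25×30 + 19×35 + 17×10 + 15×20 = 1885.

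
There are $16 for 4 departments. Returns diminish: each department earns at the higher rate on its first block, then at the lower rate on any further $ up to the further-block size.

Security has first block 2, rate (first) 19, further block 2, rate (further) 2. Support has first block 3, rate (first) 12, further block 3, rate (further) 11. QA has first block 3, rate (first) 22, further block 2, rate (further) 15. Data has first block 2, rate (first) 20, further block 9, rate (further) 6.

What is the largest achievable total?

249

Rank every tier by rate: QA/T1 22 > Data/T1 20 > Security/T1 19 > QA/T2 15 > Support/T1 12 > Support/T2 11 > Data/T2 6 > Security/T2 2.
QA/T1 (22): +3 — 13 left.
Data T1 at 20: fill all 2 — 11 left.
Security/T1 (19): +2 — 9 left.
QA T2 at 15: fill all 2 — 7 left.
Support T1 at 12: fill all 3 — 4 left.
Support/T2 (11): +3 — 1 left.
Data/T2: +1 of 9 at 6; pool empty.
Total = 22×3 + 20×2 + 19×2 + 15×2 + 12×3 + 11×3 + 6×1 = 249.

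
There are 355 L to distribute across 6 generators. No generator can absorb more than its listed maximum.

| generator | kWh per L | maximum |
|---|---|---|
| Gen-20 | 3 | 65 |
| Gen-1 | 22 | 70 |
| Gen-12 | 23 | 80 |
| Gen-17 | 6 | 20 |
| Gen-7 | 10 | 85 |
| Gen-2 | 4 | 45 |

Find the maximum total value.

Order the generators by kWh per L: Gen-12 23 > Gen-1 22 > Gen-7 10 > Gen-17 6 > Gen-2 4 > Gen-20 3.
Give Gen-12 80 to hit its cap of 80 ; 275 left.
Gen-1 takes 70 to reach its cap of 70 ; 205 left.
Gen-7: +85 to 85 (cap) ; 120 left.
Gen-17 takes 20 to reach its cap of 20 ; 100 left.
Give Gen-2 45 to hit its cap of 45 ; 55 left.
Gen-20 has room for 65 but only 55 remain, so it gets 55.
Total = 3×55 + 22×70 + 23×80 + 6×20 + 10×85 + 4×45 = 4695.

4695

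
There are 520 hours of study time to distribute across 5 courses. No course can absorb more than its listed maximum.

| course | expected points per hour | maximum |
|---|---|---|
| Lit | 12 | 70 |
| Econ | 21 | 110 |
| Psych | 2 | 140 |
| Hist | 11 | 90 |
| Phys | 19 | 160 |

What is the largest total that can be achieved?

7360

Rank by expected points per hour: Econ 21 > Phys 19 > Lit 12 > Hist 11 > Psych 2.
Give Econ 110 to hit its cap of 110 ; 410 left.
Give Phys 160 to hit its cap of 160 ; 250 left.
Lit: +70 to 70 (cap) ; 180 left.
Hist takes 90 to reach its cap of 90 ; 90 left.
Only 90 left; Psych takes them to reach 90.
Total = 12×70 + 21×110 + 2×90 + 11×90 + 19×160 = 7360.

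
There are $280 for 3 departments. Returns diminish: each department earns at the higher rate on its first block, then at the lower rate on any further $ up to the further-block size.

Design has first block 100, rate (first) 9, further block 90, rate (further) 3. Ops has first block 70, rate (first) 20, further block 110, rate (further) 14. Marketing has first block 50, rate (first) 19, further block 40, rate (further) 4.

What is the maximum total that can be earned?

Rank every tier by rate: Ops/tier1 20 > Marketing/tier1 19 > Ops/tier2 14 > Design/tier1 9 > Marketing/tier2 4 > Design/tier2 3.
Ops/tier1 (20): +70 — 210 left.
Marketing tier1 at 19: fill all 50 — 160 left.
Fill Ops tier2 block (110 at 14) — 50 left.
Design tier1 at 9: only 50 left, fill 50.
Total = 20×70 + 19×50 + 14×110 + 9×50 = 4340.

4340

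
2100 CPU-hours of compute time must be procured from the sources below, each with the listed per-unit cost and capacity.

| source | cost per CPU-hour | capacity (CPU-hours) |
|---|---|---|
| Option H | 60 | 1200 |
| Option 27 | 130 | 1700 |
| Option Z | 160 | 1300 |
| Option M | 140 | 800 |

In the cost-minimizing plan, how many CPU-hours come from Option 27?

Fill from the cheapest source first.
Option H at 60: take all 1200 CPU-hours → 900 still needed.
Option 27 at 130: take 900 of its 1700 → requirement met.
Option M, Option Z: unused.

900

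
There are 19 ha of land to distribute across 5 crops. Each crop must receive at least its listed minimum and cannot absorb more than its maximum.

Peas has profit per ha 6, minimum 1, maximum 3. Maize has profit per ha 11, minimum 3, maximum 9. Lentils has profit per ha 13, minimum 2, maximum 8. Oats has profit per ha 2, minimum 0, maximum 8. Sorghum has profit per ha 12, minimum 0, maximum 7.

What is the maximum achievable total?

227

Meeting every minimum uses 1+3+2+0+0 = 6 ha, leaving 13.
Rank by profit per ha: Lentils 13 > Sorghum 12 > Maize 11 > Peas 6 > Oats 2.
Lentils takes 6 more to reach its cap of 8 ; 7 left.
Sorghum: +7 to 7 (cap) ; 0 left.
Total = 6×1 + 11×3 + 13×8 + 12×7 = 227.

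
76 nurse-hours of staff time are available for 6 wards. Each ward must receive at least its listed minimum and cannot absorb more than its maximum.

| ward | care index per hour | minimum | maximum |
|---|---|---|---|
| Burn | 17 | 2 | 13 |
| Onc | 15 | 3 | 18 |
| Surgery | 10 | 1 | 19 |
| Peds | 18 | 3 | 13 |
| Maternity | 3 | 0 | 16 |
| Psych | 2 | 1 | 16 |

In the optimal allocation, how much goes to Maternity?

Meeting every minimum uses 2+3+1+3+0+1 = 10 nurse-hours, leaving 66.
Highest care index per hour first: Peds 18 > Burn 17 > Onc 15 > Surgery 10 > Maternity 3 > Psych 2.
Peds: +10 to 13 (cap) → 56 left.
Burn: +11 to 13 (cap) → 45 left.
Give Onc 15 more to hit its cap of 18 → 30 left.
Surgery: +18 to 19 (cap) → 12 left.
Only 12 left; Maternity takes them to reach 12.

12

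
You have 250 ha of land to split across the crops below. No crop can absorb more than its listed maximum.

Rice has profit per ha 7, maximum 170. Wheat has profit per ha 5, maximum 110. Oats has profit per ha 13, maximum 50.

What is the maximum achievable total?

1990

Rank by profit per ha: Oats 13 > Rice 7 > Wheat 5.
Give Oats 50 to hit its cap of 50 ; 200 left.
Give Rice 170 to hit its cap of 170 ; 30 left.
Wheat: +30 (room for 110) → 30. Pool exhausted.
Total = 7×170 + 5×30 + 13×50 = 1990.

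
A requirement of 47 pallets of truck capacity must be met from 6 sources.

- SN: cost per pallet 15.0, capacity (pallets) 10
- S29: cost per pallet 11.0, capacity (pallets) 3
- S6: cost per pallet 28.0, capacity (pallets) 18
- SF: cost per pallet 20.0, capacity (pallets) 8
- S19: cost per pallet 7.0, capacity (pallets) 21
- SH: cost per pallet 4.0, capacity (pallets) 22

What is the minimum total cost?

Fill from the cheapest source first.
SH at 4.0: take all 22 pallets ; 25 still needed.
S19 at 7.0: take all 21 pallets ; 4 still needed.
S29 at 11.0: take all 3 pallets ; 1 still needed.
Take 1 from SN at 15.0 to finish.
SF, S6: unused.
Cost = 22×4.0 + 21×7.0 + 3×11.0 + 1×15.0 = 283.

283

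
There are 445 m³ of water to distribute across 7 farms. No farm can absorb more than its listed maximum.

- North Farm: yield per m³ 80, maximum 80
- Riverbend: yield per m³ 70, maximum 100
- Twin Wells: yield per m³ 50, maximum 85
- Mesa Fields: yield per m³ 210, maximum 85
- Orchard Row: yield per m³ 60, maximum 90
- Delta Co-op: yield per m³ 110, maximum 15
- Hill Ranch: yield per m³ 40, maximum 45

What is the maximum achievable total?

42050

Highest yield per m³ first: Mesa Fields 210 > Delta Co-op 110 > North Farm 80 > Riverbend 70 > Orchard Row 60 > Twin Wells 50 > Hill Ranch 40.
Give Mesa Fields 85 to hit its cap of 85 — 360 left.
Delta Co-op takes 15 to reach its cap of 15 — 345 left.
North Farm: +80 to 80 (cap) — 265 left.
Give Riverbend 100 to hit its cap of 100 — 165 left.
Give Orchard Row 90 to hit its cap of 90 — 75 left.
Twin Wells: +75 (room for 85) → 75. Pool exhausted.
Total = 80×80 + 70×100 + 50×75 + 210×85 + 60×90 + 110×15 = 42050.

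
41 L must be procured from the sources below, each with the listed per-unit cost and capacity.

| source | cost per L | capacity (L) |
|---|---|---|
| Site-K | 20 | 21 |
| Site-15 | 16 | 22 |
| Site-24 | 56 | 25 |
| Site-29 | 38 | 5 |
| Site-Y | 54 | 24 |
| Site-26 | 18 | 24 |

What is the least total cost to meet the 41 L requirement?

694

Fill from the cheapest source first.
Take 22 from Site-15 at 16 → need 19 more.
Site-26 at 18: take 19 of its 24 → requirement met.
Site-K, Site-29, Site-Y, Site-24: unused.
Cost = 22×16 + 19×18 = 694.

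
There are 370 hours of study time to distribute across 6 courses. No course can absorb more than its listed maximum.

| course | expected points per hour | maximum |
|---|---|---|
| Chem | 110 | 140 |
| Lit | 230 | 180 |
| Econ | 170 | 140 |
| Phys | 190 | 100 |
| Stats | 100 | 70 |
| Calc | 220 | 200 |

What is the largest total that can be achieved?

Order the courses by expected points per hour: Lit 230 > Calc 220 > Phys 190 > Econ 170 > Chem 110 > Stats 100.
Lit: +180 to 180 (cap) ; 190 left.
Only 190 left; Calc takes them to reach 190.
Total = 230×180 + 220×190 = 83200.

83200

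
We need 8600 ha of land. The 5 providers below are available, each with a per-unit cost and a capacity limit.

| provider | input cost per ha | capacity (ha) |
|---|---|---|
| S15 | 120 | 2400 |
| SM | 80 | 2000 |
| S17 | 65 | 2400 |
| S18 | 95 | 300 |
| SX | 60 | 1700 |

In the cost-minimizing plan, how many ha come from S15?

2200

Fill from the cheapest provider first.
Take 1700 from SX at 60 ; need 6900 more.
S17 (65): use full 2400 ; 4500 ha to go.
SM at 80: take all 2000 ha ; 2500 still needed.
Take 300 from S18 at 95 ; need 2200 more.
S15 (120): take the remaining 2200 ; done.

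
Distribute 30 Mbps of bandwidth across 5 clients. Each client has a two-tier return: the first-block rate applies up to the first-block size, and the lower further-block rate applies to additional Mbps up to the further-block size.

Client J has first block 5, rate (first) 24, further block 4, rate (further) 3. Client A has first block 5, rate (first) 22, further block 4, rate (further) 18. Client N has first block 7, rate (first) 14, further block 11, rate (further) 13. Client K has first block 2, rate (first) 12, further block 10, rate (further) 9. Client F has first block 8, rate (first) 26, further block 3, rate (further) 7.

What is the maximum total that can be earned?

Rank every tier by rate: Client F/T1 26 > Client J/T1 24 > Client A/T1 22 > Client A/T2 18 > Client N/T1 14 > Client N/T2 13 > Client K/T1 12 > Client K/T2 9 > Client F/T2 7 > Client J/T2 3.
Fill Client F T1 block (8 at 26) ; 22 left.
Client J/T1 (24): +5 ; 17 left.
Client A T1 at 22: fill all 5 ; 12 left.
Client A T2 at 18: fill all 4 ; 8 left.
Client N/T1 (14): +7 ; 1 left.
Client N/T2: +1 of 11 at 13; pool empty.
Total = 26×8 + 24×5 + 22×5 + 18×4 + 14×7 + 13×1 = 621.

621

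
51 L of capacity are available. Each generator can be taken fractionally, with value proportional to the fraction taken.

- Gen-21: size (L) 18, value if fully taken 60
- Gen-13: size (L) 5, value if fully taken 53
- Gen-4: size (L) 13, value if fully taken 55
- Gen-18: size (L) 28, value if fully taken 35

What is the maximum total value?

Best value per unit of size first: Gen-13 53/5≈10.6, Gen-4 55/13≈4.23, Gen-21 60/18≈3.33, Gen-18 35/28≈1.25.
Gen-13: take in full, 5 L for value 53 — 46 left.
Gen-4: take in full, 13 L for value 55 — 33 left.
Take all of Gen-21 (18 L, value 60) — 15 L left.
Fill the last 15 L with part of Gen-18: 15/28 of it earns 18.75.
Total value = 186.75.

186.75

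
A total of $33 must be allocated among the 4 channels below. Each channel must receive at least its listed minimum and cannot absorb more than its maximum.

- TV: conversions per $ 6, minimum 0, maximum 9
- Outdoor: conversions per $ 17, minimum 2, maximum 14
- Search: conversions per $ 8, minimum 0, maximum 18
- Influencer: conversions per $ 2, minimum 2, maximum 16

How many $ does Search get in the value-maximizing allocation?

17

Meeting every minimum uses 0+2+0+2 = 4 $, leaving 29.
Highest conversions per $ first: Outdoor 17 > Search 8 > TV 6 > Influencer 2.
Give Outdoor 12 more to hit its cap of 14 ; 17 left.
Search: +17 (room for 18) → 17. Pool exhausted.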